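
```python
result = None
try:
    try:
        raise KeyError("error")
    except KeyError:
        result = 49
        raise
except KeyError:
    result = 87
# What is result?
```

Step-by-step execution trace:
1. Inner try: `raise KeyError("error")` raises KeyError.
2. Inner `except KeyError` matches → result = 49.
3. bare `raise` re-raises the same KeyError.
4. Outer `except KeyError` matches → result = 87.
Result: 87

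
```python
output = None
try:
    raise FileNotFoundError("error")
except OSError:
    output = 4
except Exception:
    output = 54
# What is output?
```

Step-by-step execution trace:
1. `raise FileNotFoundError(...)` raises FileNotFoundError.
2. `except OSError` matches (FileNotFoundError is a subclass of OSError) → output = 4.
3. `except Exception` is not reached.
Result: 4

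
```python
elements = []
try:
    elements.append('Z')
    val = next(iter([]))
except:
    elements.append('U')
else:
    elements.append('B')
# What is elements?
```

Step-by-step execution trace:
1. try: `elements.append('Z')` → elements = ['Z'].
2. `val = next(iter([]))` raises StopIteration.
3. bare `except` matches → `elements.append('U')` → elements = ['Z', 'U'].
4. `else` is skipped (an exception was raised).
Result: ['Z', 'U']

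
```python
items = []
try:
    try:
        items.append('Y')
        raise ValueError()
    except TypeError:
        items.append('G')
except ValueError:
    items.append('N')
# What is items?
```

Step-by-step execution trace:
1. Inner try: `items.append('Y')` → items = ['Y'].
2. `raise ValueError()` raises ValueError.
3. Inner `except TypeError` does not match ValueError; exception propagates to outer try.
4. Outer `except ValueError` matches → `items.append('N')` → items = ['Y', 'N'].
Result: ['Y', 'N']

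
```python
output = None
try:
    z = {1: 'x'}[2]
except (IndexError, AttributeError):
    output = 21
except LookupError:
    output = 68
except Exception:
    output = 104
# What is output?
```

Step-by-step execution trace:
1. `z = {1: 'x'}[2]` raises KeyError.
2. `except (IndexError, AttributeError)` does not match KeyError; skipped.
3. `except LookupError` matches (KeyError is a subclass of LookupError) → output = 68.
4. `except Exception` is not reached.
Result: 68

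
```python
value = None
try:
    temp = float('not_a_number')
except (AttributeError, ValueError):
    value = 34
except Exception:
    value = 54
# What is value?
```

Step-by-step execution trace:
1. `temp = float('not_a_number')` raises ValueError.
2. `except (AttributeError, ValueError)` matches (ValueError is in the tuple) → value = 34.
3. `except Exception` is not reached.
Result: 34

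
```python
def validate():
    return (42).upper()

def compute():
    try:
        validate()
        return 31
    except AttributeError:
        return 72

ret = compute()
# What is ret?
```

Step-by-step execution trace:
1. `compute()` calls `validate()`.
2. `validate()` evaluates `(42).upper()`, which raises AttributeError; it propagates to the caller.
3. `return 31` is not reached.
4. `except AttributeError` in compute matches → returns 72.
5. ret = 72.
Result: 72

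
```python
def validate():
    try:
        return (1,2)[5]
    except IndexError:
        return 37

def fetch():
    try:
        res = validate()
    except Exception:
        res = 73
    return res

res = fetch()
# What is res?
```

Step-by-step execution trace:
1. `fetch()` calls `validate()`.
2. In validate: `(1,2)[5]` raises IndexError; `except IndexError` catches it → returns 37.
3. In fetch: `res = validate()` → res = 37. No exception reaches fetch.
4. `except Exception` is skipped; fetch returns 37.
5. res = 37.
Result: 37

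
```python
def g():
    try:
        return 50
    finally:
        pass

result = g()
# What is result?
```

Step-by-step execution trace:
1. `g()` enters try: `return 50` sets pending return value 50.
2. Before returning, `finally: pass` runs (no effect).
3. g() returns 50 → result = 50.
Result: 50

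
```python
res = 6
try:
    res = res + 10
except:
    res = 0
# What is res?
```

Step-by-step execution trace:
1. res starts at 6.
2. try: `res = res + 10` → res = 16. No exception raised.
3. `except` is skipped.
Result: 16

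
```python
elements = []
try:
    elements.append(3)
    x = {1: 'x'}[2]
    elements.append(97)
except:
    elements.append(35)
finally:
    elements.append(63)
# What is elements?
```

Step-by-step execution trace:
1. try: `elements.append(3)` → elements = [3].
2. `x = {1: 'x'}[2]` raises KeyError; `elements.append(97)` is not reached.
3. bare `except` matches → `elements.append(35)` → elements = [3, 35].
4. finally always runs: `elements.append(63)` → elements = [3, 35, 63].
Result: [3, 35, 63]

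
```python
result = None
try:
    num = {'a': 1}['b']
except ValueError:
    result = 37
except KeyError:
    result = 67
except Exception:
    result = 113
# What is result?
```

Step-by-step execution trace:
1. `num = {'a': 1}['b']` raises KeyError.
2. `except ValueError` does not match KeyError; skipped.
3. `except KeyError` matches → result = 67.
4. Remaining except clauses are skipped.
Result: 67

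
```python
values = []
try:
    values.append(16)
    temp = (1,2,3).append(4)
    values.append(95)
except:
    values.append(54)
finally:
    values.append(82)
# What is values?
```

Step-by-step execution trace:
1. try: `values.append(16)` → values = [16].
2. `temp = (1,2,3).append(4)` raises AttributeError; `values.append(95)` is not reached.
3. bare `except` matches → `values.append(54)` → values = [16, 54].
4. finally always runs: `values.append(82)` → values = [16, 54, 82].
Result: [16, 54, 82]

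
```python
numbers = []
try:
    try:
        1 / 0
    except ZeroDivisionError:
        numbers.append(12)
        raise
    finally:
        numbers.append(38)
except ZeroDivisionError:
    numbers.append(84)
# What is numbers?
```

Step-by-step execution trace:
1. Inner try: `1 / 0` raises ZeroDivisionError.
2. Inner `except ZeroDivisionError` matches → `numbers.append(12)` → numbers = [12].
3. bare `raise` re-raises ZeroDivisionError.
4. Inner `finally` runs during unwinding: `numbers.append(38)` → numbers = [12, 38].
5. Outer `except ZeroDivisionError` matches → `numbers.append(84)` → numbers = [12, 38, 84].
Result: [12, 38, 84]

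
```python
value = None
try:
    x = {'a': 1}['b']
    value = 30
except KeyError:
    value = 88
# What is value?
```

Step-by-step execution trace:
1. `x = {'a': 1}['b']` raises KeyError.
2. `value = 30` is not reached.
3. `except KeyError` matches → value = 88.
Result: 88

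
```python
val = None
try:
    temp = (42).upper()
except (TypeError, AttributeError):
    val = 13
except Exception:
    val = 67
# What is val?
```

Step-by-step execution trace:
1. `temp = (42).upper()` raises AttributeError.
2. `except (TypeError, AttributeError)` matches (AttributeError is in the tuple) → val = 13.
3. `except Exception` is not reached.
Result: 13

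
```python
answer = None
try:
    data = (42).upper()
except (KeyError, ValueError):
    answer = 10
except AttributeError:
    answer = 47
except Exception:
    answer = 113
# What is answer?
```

Step-by-step execution trace:
1. `data = (42).upper()` raises AttributeError.
2. `except (KeyError, ValueError)` does not match AttributeError; skipped.
3. `except AttributeError` matches (exact type match) → answer = 47.
4. `except Exception` is not reached.
Result: 47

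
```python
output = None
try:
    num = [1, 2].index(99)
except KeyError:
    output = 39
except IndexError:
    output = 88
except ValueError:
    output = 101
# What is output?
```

Step-by-step execution trace:
1. `num = [1, 2].index(99)` raises ValueError.
2. `except KeyError` does not match ValueError; skipped.
3. `except IndexError` does not match ValueError; skipped.
4. `except ValueError` matches → output = 101.
Result: 101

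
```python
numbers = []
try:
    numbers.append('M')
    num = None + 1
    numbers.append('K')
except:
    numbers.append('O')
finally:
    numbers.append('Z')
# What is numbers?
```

Step-by-step execution trace:
1. try: `numbers.append('M')` → numbers = ['M'].
2. `num = None + 1` raises TypeError; `numbers.append('K')` is not reached.
3. bare `except` matches → `numbers.append('O')` → numbers = ['M', 'O'].
4. finally always runs: `numbers.append('Z')` → numbers = ['M', 'O', 'Z'].
Result: ['M', 'O', 'Z']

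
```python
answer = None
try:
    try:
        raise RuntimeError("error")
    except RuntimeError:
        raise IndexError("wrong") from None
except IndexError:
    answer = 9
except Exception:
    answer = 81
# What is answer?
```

Step-by-step execution trace:
1. Inner try raises RuntimeError; inner `except RuntimeError` catches it.
2. `raise IndexError(...) from None` raises IndexError (from None suppresses __context__, but the active exception is still IndexError).
3. Outer `except IndexError` matches → answer = 9.
4. `except Exception` is not reached.
Result: 9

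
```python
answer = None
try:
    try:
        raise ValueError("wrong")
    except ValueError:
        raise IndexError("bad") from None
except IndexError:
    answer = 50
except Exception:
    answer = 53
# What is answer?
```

Step-by-step execution trace:
1. Inner try raises ValueError; inner `except ValueError` catches it.
2. `raise IndexError(...) from None` raises IndexError (from None suppresses __context__, but the active exception is still IndexError).
3. Outer `except IndexError` matches → answer = 50.
4. `except Exception` is not reached.
Result: 50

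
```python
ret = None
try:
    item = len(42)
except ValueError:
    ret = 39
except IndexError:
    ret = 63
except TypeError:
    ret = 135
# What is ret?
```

Step-by-step execution trace:
1. `item = len(42)` raises TypeError.
2. `except ValueError` does not match TypeError; skipped.
3. `except IndexError` does not match TypeError; skipped.
4. `except TypeError` matches → ret = 135.
Result: 135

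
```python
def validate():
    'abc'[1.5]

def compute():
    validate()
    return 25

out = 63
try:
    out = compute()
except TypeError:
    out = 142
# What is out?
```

Step-by-step execution trace:
1. out starts at 63.
2. try: `compute()` calls `validate()`.
3. `validate()` evaluates `'abc'[1.5]`, which raises TypeError; it propagates through compute (uncaught).
4. `return 25` in compute is not reached; the assignment to out does not complete.
5. `except TypeError` matches → out = 142.
Result: 142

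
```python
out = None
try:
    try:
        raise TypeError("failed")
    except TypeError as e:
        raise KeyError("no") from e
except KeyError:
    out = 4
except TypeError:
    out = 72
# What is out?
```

Step-by-step execution trace:
1. Inner try raises TypeError; inner `except TypeError as e` catches it.
2. `raise KeyError(...) from e` raises KeyError (TypeError is attached as __cause__, but only KeyError is active).
3. Outer `except KeyError` matches → out = 4.
4. `except TypeError` is not reached.
Result: 4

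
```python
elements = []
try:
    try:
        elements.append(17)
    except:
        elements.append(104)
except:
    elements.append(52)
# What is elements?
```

Step-by-step execution trace:
1. Inner try: `elements.append(17)` → elements = [17]. No exception raised.
2. Inner `except` is skipped.
3. Inner try completes normally; outer `except` is skipped.
Result: [17]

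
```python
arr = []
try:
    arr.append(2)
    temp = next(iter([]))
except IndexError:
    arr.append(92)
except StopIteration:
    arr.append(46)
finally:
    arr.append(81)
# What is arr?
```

Step-by-step execution trace:
1. try: `arr.append(2)` → arr = [2].
2. `temp = next(iter([]))` raises StopIteration.
3. `except IndexError` does not match StopIteration; skipped.
4. `except StopIteration` matches → `arr.append(46)` → arr = [2, 46].
5. finally always runs: `arr.append(81)` → arr = [2, 46, 81].
Result: [2, 46, 81]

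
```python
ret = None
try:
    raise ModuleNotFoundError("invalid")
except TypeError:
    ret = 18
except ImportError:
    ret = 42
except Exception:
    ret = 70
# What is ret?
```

Step-by-step execution trace:
1. `raise ModuleNotFoundError(...)` raises ModuleNotFoundError.
2. `except TypeError` does not match (ModuleNotFoundError is not a subclass of TypeError); skipped.
3. `except ImportError` matches (ModuleNotFoundError is a subclass of ImportError) → ret = 42.
4. `except Exception` is not reached.
Result: 42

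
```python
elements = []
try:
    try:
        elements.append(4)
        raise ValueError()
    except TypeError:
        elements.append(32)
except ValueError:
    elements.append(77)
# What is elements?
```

Step-by-step execution trace:
1. Inner try: `elements.append(4)` → elements = [4].
2. `raise ValueError()` raises ValueError.
3. Inner `except TypeError` does not match ValueError; exception propagates to outer try.
4. Outer `except ValueError` matches → `elements.append(77)` → elements = [4, 77].
Result: [4, 77]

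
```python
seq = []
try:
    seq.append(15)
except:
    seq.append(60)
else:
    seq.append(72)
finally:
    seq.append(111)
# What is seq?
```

Step-by-step execution trace:
1. try: `seq.append(15)` → seq = [15]. No exception raised.
2. `except` is skipped.
3. `else` runs: `seq.append(72)` → seq = [15, 72].
4. `finally` always runs: `seq.append(111)` → seq = [15, 72, 111].
Result: [15, 72, 111]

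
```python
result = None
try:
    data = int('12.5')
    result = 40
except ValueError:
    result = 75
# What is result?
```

Step-by-step execution trace:
1. `data = int('12.5')` raises ValueError.
2. `result = 40` is not reached.
3. `except ValueError` matches → result = 75.
Result: 75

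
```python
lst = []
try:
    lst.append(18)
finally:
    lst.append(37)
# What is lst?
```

Step-by-step execution trace:
1. try: `lst.append(18)` → lst = [18].
2. The try body completes without raising.
3. finally always runs: `lst.append(37)` → lst = [18, 37].
Result: [18, 37]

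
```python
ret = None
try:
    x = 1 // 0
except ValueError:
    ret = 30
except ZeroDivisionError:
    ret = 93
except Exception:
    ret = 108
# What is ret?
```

Step-by-step execution trace:
1. `x = 1 // 0` raises ZeroDivisionError.
2. `except ValueError` does not match ZeroDivisionError; skipped.
3. `except ZeroDivisionError` matches → ret = 93.
4. Remaining except clauses are skipped.
Result: 93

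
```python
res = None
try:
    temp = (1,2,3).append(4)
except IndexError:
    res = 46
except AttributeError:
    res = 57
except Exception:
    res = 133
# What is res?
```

Step-by-step execution trace:
1. `temp = (1,2,3).append(4)` raises AttributeError.
2. `except IndexError` does not match AttributeError; skipped.
3. `except AttributeError` matches → res = 57.
4. Remaining except clauses are skipped.
Result: 57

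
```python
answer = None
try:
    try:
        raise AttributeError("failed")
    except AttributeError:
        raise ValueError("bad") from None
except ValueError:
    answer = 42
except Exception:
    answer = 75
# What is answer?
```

Step-by-step execution trace:
1. Inner try raises AttributeError; inner `except AttributeError` catches it.
2. `raise ValueError(...) from None` raises ValueError (from None suppresses __context__, but the active exception is still ValueError).
3. Outer `except ValueError` matches → answer = 42.
4. `except Exception` is not reached.
Result: 42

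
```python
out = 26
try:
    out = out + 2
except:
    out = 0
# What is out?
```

Step-by-step execution trace:
1. out starts at 26.
2. try: `out = out + 2` → out = 28. No exception raised.
3. `except` is skipped.
Result: 28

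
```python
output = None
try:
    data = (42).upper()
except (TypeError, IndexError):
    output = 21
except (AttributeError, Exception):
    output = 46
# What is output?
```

Step-by-step execution trace:
1. `data = (42).upper()` raises AttributeError.
2. `except (TypeError, IndexError)` does not match AttributeError; skipped.
3. `except (AttributeError, Exception)` matches (AttributeError is in the tuple) → output = 46.
Result: 46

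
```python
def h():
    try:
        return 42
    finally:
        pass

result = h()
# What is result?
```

Step-by-step execution trace:
1. `h()` enters try: `return 42` sets pending return value 42.
2. Before returning, `finally: pass` runs (no effect).
3. h() returns 42 → result = 42.
Result: 42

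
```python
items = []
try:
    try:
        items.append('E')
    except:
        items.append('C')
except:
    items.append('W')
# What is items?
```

Step-by-step execution trace:
1. Inner try: `items.append('E')` → items = ['E']. No exception raised.
2. Inner `except` is skipped.
3. Inner try completes normally; outer `except` is skipped.
Result: ['E']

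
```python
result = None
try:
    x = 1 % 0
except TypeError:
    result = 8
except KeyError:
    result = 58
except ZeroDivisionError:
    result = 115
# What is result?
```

Step-by-step execution trace:
1. `x = 1 % 0` raises ZeroDivisionError.
2. `except TypeError` does not match ZeroDivisionError; skipped.
3. `except KeyError` does not match ZeroDivisionError; skipped.
4. `except ZeroDivisionError` matches → result = 115.
Result: 115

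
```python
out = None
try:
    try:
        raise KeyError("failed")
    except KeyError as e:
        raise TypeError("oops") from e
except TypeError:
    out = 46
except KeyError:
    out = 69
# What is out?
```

Step-by-step execution trace:
1. Inner try raises KeyError; inner `except KeyError as e` catches it.
2. `raise TypeError(...) from e` raises TypeError (KeyError is attached as __cause__, but only TypeError is active).
3. Outer `except TypeError` matches → out = 46.
4. `except KeyError` is not reached.
Result: 46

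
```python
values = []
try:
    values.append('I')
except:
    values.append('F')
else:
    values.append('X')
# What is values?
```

Step-by-step execution trace:
1. try: `values.append('I')` → values = ['I']. No exception raised.
2. `except` is skipped.
3. `else` runs (try completed without exception): `values.append('X')` → values = ['I', 'X'].
Result: ['I', 'X']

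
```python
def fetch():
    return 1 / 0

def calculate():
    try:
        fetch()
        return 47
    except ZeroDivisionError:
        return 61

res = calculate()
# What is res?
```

Step-by-step execution trace:
1. `calculate()` calls `fetch()`.
2. `fetch()` evaluates `1 / 0`, which raises ZeroDivisionError; it propagates to the caller.
3. `return 47` is not reached.
4. `except ZeroDivisionError` in calculate matches → returns 61.
5. res = 61.
Result: 61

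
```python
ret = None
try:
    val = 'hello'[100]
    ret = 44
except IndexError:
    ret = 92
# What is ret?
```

Step-by-step execution trace:
1. `val = 'hello'[100]` raises IndexError.
2. `ret = 44` is not reached.
3. `except IndexError` matches → ret = 92.
Result: 92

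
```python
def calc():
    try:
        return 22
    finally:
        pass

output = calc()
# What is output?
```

Step-by-step execution trace:
1. `calc()` enters try: `return 22` sets pending return value 22.
2. Before returning, `finally: pass` runs (no effect).
3. calc() returns 22 → output = 22.
Result: 22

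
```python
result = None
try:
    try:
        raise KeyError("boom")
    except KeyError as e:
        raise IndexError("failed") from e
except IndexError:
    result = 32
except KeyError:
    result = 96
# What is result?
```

Step-by-step execution trace:
1. Inner try raises KeyError; inner `except KeyError as e` catches it.
2. `raise IndexError(...) from e` raises IndexError (KeyError is attached as __cause__, but only IndexError is active).
3. Outer `except IndexError` matches → result = 32.
4. `except KeyError` is not reached.
Result: 32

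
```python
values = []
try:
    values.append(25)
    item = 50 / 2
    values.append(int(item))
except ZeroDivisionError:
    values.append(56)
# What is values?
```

Step-by-step execution trace:
1. try: `values.append(25)` → values = [25].
2. `item = 50 / 2` → item = 25.0. No exception raised.
3. `values.append(int(item))` → values = [25, 25].
4. `except ZeroDivisionError` is skipped (no exception was raised).
Result: [25, 25]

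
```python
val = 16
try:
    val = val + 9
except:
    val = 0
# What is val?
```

Step-by-step execution trace:
1. val starts at 16.
2. try: `val = val + 9` → val = 25. No exception raised.
3. `except` is skipped.
Result: 25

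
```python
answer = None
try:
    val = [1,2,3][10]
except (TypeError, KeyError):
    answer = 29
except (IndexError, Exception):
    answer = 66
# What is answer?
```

Step-by-step execution trace:
1. `val = [1,2,3][10]` raises IndexError.
2. `except (TypeError, KeyError)` does not match IndexError; skipped.
3. `except (IndexError, Exception)` matches (IndexError is in the tuple) → answer = 66.
Result: 66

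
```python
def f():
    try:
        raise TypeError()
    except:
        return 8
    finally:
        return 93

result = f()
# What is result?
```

Step-by-step execution trace:
1. `f()` enters try: `raise TypeError()` raises TypeError.
2. bare `except` matches → `return 8` sets pending return value 8.
3. Before returning, `finally: return 93` runs and overrides the pending return.
4. f() returns 93 → result = 93.
Result: 93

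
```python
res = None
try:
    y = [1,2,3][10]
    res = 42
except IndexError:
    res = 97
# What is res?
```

Step-by-step execution trace:
1. `y = [1,2,3][10]` raises IndexError.
2. `res = 42` is not reached.
3. `except IndexError` matches → res = 97.
Result: 97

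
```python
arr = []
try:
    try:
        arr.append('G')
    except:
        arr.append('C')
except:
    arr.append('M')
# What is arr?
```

Step-by-step execution trace:
1. Inner try: `arr.append('G')` → arr = ['G']. No exception raised.
2. Inner `except` is skipped.
3. Inner try completes normally; outer `except` is skipped.
Result: ['G']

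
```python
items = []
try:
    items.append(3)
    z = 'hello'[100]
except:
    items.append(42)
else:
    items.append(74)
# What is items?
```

Step-by-step execution trace:
1. try: `items.append(3)` → items = [3].
2. `z = 'hello'[100]` raises IndexError.
3. bare `except` matches → `items.append(42)` → items = [3, 42].
4. `else` is skipped (an exception was raised).
Result: [3, 42]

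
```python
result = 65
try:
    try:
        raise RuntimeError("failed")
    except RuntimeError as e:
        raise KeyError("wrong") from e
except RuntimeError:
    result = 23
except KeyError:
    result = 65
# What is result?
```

Step-by-step execution trace:
1. Inner try raises RuntimeError; inner `except RuntimeError as e` catches it.
2. `raise KeyError(...) from e` raises KeyError (RuntimeError is attached as __cause__, but only KeyError is active).
3. Outer `except RuntimeError` does not match KeyError; skipped.
4. Outer `except KeyError` matches → result = 65.
Result: 65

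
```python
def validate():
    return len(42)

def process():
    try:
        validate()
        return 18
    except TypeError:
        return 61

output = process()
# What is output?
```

Step-by-step execution trace:
1. `process()` calls `validate()`.
2. `validate()` evaluates `len(42)`, which raises TypeError; it propagates to the caller.
3. `return 18` is not reached.
4. `except TypeError` in process matches → returns 61.
5. output = 61.
Result: 61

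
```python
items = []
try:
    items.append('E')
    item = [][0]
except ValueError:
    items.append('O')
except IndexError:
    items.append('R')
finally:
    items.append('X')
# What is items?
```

Step-by-step execution trace:
1. try: `items.append('E')` → items = ['E'].
2. `item = [][0]` raises IndexError.
3. `except ValueError` does not match IndexError; skipped.
4. `except IndexError` matches → `items.append('R')` → items = ['E', 'R'].
5. finally always runs: `items.append('X')` → items = ['E', 'R', 'X'].
Result: ['E', 'R', 'X']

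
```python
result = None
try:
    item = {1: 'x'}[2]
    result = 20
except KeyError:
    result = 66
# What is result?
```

Step-by-step execution trace:
1. `item = {1: 'x'}[2]` raises KeyError.
2. `result = 20` is not reached.
3. `except KeyError` matches → result = 66.
Result: 66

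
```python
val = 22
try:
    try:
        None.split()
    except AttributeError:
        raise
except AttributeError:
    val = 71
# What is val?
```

Step-by-step execution trace:
1. Inner try: `None.split()` raises AttributeError.
2. Inner `except AttributeError` matches; bare `raise` re-raises the same AttributeError.
3. Outer `except AttributeError` matches → val = 71.
Result: 71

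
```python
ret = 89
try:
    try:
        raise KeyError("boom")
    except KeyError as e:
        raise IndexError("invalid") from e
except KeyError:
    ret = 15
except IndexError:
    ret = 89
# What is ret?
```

Step-by-step execution trace:
1. Inner try raises KeyError; inner `except KeyError as e` catches it.
2. `raise IndexError(...) from e` raises IndexError (KeyError is attached as __cause__, but only IndexError is active).
3. Outer `except KeyError` does not match IndexError; skipped.
4. Outer `except IndexError` matches → ret = 89.
Result: 89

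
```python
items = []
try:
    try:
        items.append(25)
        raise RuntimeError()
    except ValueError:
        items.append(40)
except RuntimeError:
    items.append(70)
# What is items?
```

Step-by-step execution trace:
1. Inner try: `items.append(25)` → items = [25].
2. `raise RuntimeError()` raises RuntimeError.
3. Inner `except ValueError` does not match RuntimeError; exception propagates to outer try.
4. Outer `except RuntimeError` matches → `items.append(70)` → items = [25, 70].
Result: [25, 70]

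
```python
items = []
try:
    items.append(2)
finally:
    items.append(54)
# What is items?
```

Step-by-step execution trace:
1. try: `items.append(2)` → items = [2].
2. The try body completes without raising.
3. finally always runs: `items.append(54)` → items = [2, 54].
Result: [2, 54]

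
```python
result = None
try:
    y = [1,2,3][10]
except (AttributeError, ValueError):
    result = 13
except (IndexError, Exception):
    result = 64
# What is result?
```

Step-by-step execution trace:
1. `y = [1,2,3][10]` raises IndexError.
2. `except (AttributeError, ValueError)` does not match IndexError; skipped.
3. `except (IndexError, Exception)` matches (IndexError is in the tuple) → result = 64.
Result: 64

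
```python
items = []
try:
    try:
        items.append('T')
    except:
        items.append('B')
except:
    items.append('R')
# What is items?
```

Step-by-step execution trace:
1. Inner try: `items.append('T')` → items = ['T']. No exception raised.
2. Inner `except` is skipped.
3. Inner try completes normally; outer `except` is skipped.
Result: ['T']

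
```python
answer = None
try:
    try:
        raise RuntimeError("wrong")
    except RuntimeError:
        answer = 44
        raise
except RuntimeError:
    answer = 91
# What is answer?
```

Step-by-step execution trace:
1. Inner try: `raise RuntimeError("wrong")` raises RuntimeError.
2. Inner `except RuntimeError` matches → answer = 44.
3. bare `raise` re-raises the same RuntimeError.
4. Outer `except RuntimeError` matches → answer = 91.
Result: 91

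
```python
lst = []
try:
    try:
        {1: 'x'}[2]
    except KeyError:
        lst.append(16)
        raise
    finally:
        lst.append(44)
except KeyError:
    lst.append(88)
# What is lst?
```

Step-by-step execution trace:
1. Inner try: `{1: 'x'}[2]` raises KeyError.
2. Inner `except KeyError` matches → `lst.append(16)` → lst = [16].
3. bare `raise` re-raises KeyError.
4. Inner `finally` runs during unwinding: `lst.append(44)` → lst = [16, 44].
5. Outer `except KeyError` matches → `lst.append(88)` → lst = [16, 44, 88].
Result: [16, 44, 88]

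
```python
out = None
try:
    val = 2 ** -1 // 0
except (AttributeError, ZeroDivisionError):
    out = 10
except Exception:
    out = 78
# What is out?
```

Step-by-step execution trace:
1. `val = 2 ** -1 // 0` raises ZeroDivisionError.
2. `except (AttributeError, ZeroDivisionError)` matches (ZeroDivisionError is in the tuple) → out = 10.
3. `except Exception` is not reached.
Result: 10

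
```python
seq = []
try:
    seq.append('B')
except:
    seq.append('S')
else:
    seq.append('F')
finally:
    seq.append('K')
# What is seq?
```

Step-by-step execution trace:
1. try: `seq.append('B')` → seq = ['B']. No exception raised.
2. `except` is skipped.
3. `else` runs: `seq.append('F')` → seq = ['B', 'F'].
4. `finally` always runs: `seq.append('K')` → seq = ['B', 'F', 'K'].
Result: ['B', 'F', 'K']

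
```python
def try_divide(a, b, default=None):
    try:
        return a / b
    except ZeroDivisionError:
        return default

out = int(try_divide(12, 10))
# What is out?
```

Step-by-step execution trace:
1. `try_divide(12, 10)` enters try: `return 12 / 10` → returns 1.2. No exception raised.
2. `except ZeroDivisionError` is skipped.
3. `int(1.2)` → 1 → out = 1.
Result: 1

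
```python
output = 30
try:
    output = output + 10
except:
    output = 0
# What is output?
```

Step-by-step execution trace:
1. output starts at 30.
2. try: `output = output + 10` → output = 40. No exception raised.
3. `except` is skipped.
Result: 40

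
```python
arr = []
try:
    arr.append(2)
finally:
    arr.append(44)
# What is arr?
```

Step-by-step execution trace:
1. try: `arr.append(2)` → arr = [2].
2. The try body completes without raising.
3. finally always runs: `arr.append(44)` → arr = [2, 44].
Result: [2, 44]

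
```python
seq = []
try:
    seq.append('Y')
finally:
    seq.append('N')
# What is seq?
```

Step-by-step execution trace:
1. try: `seq.append('Y')` → seq = ['Y'].
2. The try body completes without raising.
3. finally always runs: `seq.append('N')` → seq = ['Y', 'N'].
Result: ['Y', 'N']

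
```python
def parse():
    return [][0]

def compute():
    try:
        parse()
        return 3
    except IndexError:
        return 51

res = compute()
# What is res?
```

Step-by-step execution trace:
1. `compute()` calls `parse()`.
2. `parse()` evaluates `[][0]`, which raises IndexError; it propagates to the caller.
3. `return 3` is not reached.
4. `except IndexError` in compute matches → returns 51.
5. res = 51.
Result: 51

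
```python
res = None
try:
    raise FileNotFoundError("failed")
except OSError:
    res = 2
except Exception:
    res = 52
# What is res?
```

Step-by-step execution trace:
1. `raise FileNotFoundError(...)` raises FileNotFoundError.
2. `except OSError` matches (FileNotFoundError is a subclass of OSError) → res = 2.
3. `except Exception` is not reached.
Result: 2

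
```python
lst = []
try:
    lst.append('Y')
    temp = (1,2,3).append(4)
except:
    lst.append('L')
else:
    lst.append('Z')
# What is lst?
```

Step-by-step execution trace:
1. try: `lst.append('Y')` → lst = ['Y'].
2. `temp = (1,2,3).append(4)` raises AttributeError.
3. bare `except` matches → `lst.append('L')` → lst = ['Y', 'L'].
4. `else` is skipped (an exception was raised).
Result: ['Y', 'L']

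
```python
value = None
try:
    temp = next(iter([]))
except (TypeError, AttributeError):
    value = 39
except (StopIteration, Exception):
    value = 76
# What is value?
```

Step-by-step execution trace:
1. `temp = next(iter([]))` raises StopIteration.
2. `except (TypeError, AttributeError)` does not match StopIteration; skipped.
3. `except (StopIteration, Exception)` matches (StopIteration is in the tuple) → value = 76.
Result: 76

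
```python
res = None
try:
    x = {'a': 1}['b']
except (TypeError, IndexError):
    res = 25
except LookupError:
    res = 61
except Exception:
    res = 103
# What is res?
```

Step-by-step execution trace:
1. `x = {'a': 1}['b']` raises KeyError.
2. `except (TypeError, IndexError)` does not match KeyError; skipped.
3. `except LookupError` matches (KeyError is a subclass of LookupError) → res = 61.
4. `except Exception` is not reached.
Result: 61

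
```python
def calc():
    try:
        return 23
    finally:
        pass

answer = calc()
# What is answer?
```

Step-by-step execution trace:
1. `calc()` enters try: `return 23` sets pending return value 23.
2. Before returning, `finally: pass` runs (no effect).
3. calc() returns 23 → answer = 23.
Result: 23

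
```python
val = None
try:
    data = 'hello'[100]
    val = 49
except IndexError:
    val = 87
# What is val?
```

Step-by-step execution trace:
1. `data = 'hello'[100]` raises IndexError.
2. `val = 49` is not reached.
3. `except IndexError` matches → val = 87.
Result: 87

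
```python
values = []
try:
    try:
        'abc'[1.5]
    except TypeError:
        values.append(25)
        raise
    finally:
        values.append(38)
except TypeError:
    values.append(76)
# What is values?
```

Step-by-step execution trace:
1. Inner try: `'abc'[1.5]` raises TypeError.
2. Inner `except TypeError` matches → `values.append(25)` → values = [25].
3. bare `raise` re-raises TypeError.
4. Inner `finally` runs during unwinding: `values.append(38)` → values = [25, 38].
5. Outer `except TypeError` matches → `values.append(76)` → values = [25, 38, 76].
Result: [25, 38, 76]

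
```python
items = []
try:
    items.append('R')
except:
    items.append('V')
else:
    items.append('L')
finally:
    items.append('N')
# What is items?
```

Step-by-step execution trace:
1. try: `items.append('R')` → items = ['R']. No exception raised.
2. `except` is skipped.
3. `else` runs: `items.append('L')` → items = ['R', 'L'].
4. `finally` always runs: `items.append('N')` → items = ['R', 'L', 'N'].
Result: ['R', 'L', 'N']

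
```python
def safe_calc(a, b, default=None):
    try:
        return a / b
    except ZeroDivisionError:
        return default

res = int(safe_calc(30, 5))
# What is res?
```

Step-by-step execution trace:
1. `safe_calc(30, 5)` enters try: `return 30 / 5` → returns 6.0. No exception raised.
2. `except ZeroDivisionError` is skipped.
3. `int(6.0)` → 6 → res = 6.
Result: 6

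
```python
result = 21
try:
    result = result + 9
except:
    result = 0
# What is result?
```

Step-by-step execution trace:
1. result starts at 21.
2. try: `result = result + 9` → result = 30. No exception raised.
3. `except` is skipped.
Result: 30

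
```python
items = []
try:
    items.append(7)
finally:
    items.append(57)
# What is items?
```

Step-by-step execution trace:
1. try: `items.append(7)` → items = [7].
2. The try body completes without raising.
3. finally always runs: `items.append(57)` → items = [7, 57].
Result: [7, 57]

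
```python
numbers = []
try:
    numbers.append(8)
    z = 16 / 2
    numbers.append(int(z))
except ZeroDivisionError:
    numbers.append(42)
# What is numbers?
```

Step-by-step execution trace:
1. try: `numbers.append(8)` → numbers = [8].
2. `z = 16 / 2` → z = 8.0. No exception raised.
3. `numbers.append(int(z))` → numbers = [8, 8].
4. `except ZeroDivisionError` is skipped (no exception was raised).
Result: [8, 8]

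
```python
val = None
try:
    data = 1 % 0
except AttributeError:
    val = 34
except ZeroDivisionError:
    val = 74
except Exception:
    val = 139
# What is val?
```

Step-by-step execution trace:
1. `data = 1 % 0` raises ZeroDivisionError.
2. `except AttributeError` does not match ZeroDivisionError; skipped.
3. `except ZeroDivisionError` matches → val = 74.
4. Remaining except clauses are skipped.
Result: 74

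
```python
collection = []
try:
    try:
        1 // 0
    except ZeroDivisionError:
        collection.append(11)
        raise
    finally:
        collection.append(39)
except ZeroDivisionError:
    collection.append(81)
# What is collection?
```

Step-by-step execution trace:
1. Inner try: `1 // 0` raises ZeroDivisionError.
2. Inner `except ZeroDivisionError` matches → `collection.append(11)` → collection = [11].
3. bare `raise` re-raises ZeroDivisionError.
4. Inner `finally` runs during unwinding: `collection.append(39)` → collection = [11, 39].
5. Outer `except ZeroDivisionError` matches → `collection.append(81)` → collection = [11, 39, 81].
Result: [11, 39, 81]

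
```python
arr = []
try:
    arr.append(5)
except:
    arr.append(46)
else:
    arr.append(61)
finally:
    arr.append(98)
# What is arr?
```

Step-by-step execution trace:
1. try: `arr.append(5)` → arr = [5]. No exception raised.
2. `except` is skipped.
3. `else` runs: `arr.append(61)` → arr = [5, 61].
4. `finally` always runs: `arr.append(98)` → arr = [5, 61, 98].
Result: [5, 61, 98]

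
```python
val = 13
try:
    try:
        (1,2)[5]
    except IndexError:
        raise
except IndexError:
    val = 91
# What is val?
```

Step-by-step execution trace:
1. Inner try: `(1,2)[5]` raises IndexError.
2. Inner `except IndexError` matches; bare `raise` re-raises the same IndexError.
3. Outer `except IndexError` matches → val = 91.
Result: 91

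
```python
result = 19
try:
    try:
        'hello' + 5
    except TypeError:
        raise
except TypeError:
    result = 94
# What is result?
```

Step-by-step execution trace:
1. Inner try: `'hello' + 5` raises TypeError.
2. Inner `except TypeError` matches; bare `raise` re-raises the same TypeError.
3. Outer `except TypeError` matches → result = 94.
Result: 94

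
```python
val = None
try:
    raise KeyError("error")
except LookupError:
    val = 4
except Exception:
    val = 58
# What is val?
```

Step-by-step execution trace:
1. `raise KeyError(...)` raises KeyError.
2. `except LookupError` matches (KeyError is a subclass of LookupError) → val = 4.
3. `except Exception` is not reached.
Result: 4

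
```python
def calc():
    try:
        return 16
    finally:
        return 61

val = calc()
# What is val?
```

Step-by-step execution trace:
1. `calc()` enters try: `return 16` sets pending return value 16.
2. Before returning, `finally: return 61` runs and overrides the pending return.
3. calc() returns 61 → val = 61.
Result: 61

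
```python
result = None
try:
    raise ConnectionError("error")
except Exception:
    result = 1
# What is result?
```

Step-by-step execution trace:
1. `raise ConnectionError(...)` raises ConnectionError.
2. `except Exception` matches (ConnectionError is a subclass of Exception) → result = 1.
Result: 1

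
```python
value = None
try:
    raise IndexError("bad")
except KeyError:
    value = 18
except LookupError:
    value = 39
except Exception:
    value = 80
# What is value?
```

Step-by-step execution trace:
1. `raise IndexError(...)` raises IndexError.
2. `except KeyError` does not match (IndexError is not a subclass of KeyError); skipped.
3. `except LookupError` matches (IndexError is a subclass of LookupError) → value = 39.
4. `except Exception` is not reached.
Result: 39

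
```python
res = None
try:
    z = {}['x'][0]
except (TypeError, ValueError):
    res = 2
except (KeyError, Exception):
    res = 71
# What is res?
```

Step-by-step execution trace:
1. `z = {}['x'][0]` raises KeyError.
2. `except (TypeError, ValueError)` does not match KeyError; skipped.
3. `except (KeyError, Exception)` matches (KeyError is in the tuple) → res = 71.
Result: 71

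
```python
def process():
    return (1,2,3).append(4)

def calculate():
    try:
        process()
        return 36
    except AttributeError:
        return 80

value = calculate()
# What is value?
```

Step-by-step execution trace:
1. `calculate()` calls `process()`.
2. `process()` evaluates `(1,2,3).append(4)`, which raises AttributeError; it propagates to the caller.
3. `return 36` is not reached.
4. `except AttributeError` in calculate matches → returns 80.
5. value = 80.
Result: 80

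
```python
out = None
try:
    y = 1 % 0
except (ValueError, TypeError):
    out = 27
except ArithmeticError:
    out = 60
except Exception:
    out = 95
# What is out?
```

Step-by-step execution trace:
1. `y = 1 % 0` raises ZeroDivisionError.
2. `except (ValueError, TypeError)` does not match ZeroDivisionError; skipped.
3. `except ArithmeticError` matches (ZeroDivisionError is a subclass of ArithmeticError) → out = 60.
4. `except Exception` is not reached.
Result: 60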